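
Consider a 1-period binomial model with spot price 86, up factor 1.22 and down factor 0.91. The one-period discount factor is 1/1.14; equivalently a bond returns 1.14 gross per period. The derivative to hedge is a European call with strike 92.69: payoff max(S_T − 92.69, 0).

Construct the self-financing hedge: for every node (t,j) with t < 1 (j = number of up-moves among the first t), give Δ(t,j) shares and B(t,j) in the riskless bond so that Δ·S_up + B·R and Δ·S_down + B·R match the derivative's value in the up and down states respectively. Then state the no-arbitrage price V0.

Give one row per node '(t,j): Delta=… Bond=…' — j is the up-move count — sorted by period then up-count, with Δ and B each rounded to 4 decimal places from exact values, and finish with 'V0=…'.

(0,0): Delta=0.4587 Bond=-31.4921
V0=7.9595

The replicating-portfolio and risk-neutral prices coincide; use p* = (1.14−0.91)/(1.22−0.91) = 0.7419 for the latter.
Terminal payoffs: V(1,0)=0.0000, V(1,1)=12.2300
(0,0): S=86.0000. Δ = (V_up−V_dn)/(S_up−S_dn) = (12.2300−0.0000)/(104.9200−78.2600) = 0.4587. V = [p*·12.2300 + (1−p*)·0.0000]/1.14 = 7.9595. B = V − Δ·S = -31.4921.
Root portfolio cost Δ·86+B reproduces V0=7.9595.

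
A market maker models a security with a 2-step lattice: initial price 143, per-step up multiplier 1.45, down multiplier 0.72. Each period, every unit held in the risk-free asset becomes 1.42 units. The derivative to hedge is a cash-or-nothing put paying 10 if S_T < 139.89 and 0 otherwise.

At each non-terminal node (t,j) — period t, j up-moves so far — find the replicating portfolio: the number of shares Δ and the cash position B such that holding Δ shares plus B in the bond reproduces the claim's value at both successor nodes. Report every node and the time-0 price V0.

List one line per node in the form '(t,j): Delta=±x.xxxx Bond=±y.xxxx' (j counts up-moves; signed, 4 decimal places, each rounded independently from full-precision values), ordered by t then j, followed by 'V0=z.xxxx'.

Risk-neutral probability p* = (R−d)/(u−d) = (1.42−0.72)/(1.45−0.72) = 0.9589.
Terminal payoffs: V(2,0)=10.0000, V(2,1)=0.0000, V(2,2)=0.0000
Node (1,0) S=102.9600: V=(p*·0.0000+(1−p*)·10.0000)/1.42=0.2894; Δ=(0.0000−10.0000)/(149.2920−74.1312)=-0.1330; B=V−Δ·S=13.9880
Node (1,1) S=207.3500: V=(p*·0.0000+(1−p*)·0.0000)/1.42=0.0000; Δ=(0.0000−0.0000)/(300.6575−149.2920)=0.0000; B=V−Δ·S=0.0000
Node (0,0) S=143.0000: V=(p*·0.0000+(1−p*)·0.2894)/1.42=0.0084; Δ=(0.0000−0.2894)/(207.3500−102.9600)=-0.0028; B=V−Δ·S=0.4048
Each (Δ,B) replicates both successor values, so the strategy is self-financing and V0 is arbitrage-free.

(0,0): Delta=-0.0028 Bond=0.4048
(1,0): Delta=-0.1330 Bond=13.9880
(1,1): Delta=0.0000 Bond=0.0000
V0=0.0084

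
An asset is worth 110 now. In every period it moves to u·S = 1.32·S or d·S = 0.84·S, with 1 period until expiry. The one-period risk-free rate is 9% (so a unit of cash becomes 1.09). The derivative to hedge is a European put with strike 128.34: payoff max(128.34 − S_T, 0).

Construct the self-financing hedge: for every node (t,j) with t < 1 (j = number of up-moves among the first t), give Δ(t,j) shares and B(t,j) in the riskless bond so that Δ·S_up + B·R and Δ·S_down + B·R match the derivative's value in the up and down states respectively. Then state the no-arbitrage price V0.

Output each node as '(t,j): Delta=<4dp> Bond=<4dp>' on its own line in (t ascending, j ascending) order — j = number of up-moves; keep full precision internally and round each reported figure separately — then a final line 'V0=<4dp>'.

Under the risk-neutral measure, an up-move has probability p* = (R−d)/(u−d) = 0.5208 and values discount at R = 1.09.
Terminal payoffs: V(1,0)=35.9400, V(1,1)=0.0000
  t=0,j=0: stock 110.0000 → up 145.2000 (V=0.0000), down 92.4000 (V=35.9400). Price 15.7993; hedge Δ=-0.6807, bond B=90.6743.
The time-0 hedge costs 15.7993, which is the no-arbitrage price.

(0,0): Delta=-0.6807 Bond=90.6743
V0=15.7993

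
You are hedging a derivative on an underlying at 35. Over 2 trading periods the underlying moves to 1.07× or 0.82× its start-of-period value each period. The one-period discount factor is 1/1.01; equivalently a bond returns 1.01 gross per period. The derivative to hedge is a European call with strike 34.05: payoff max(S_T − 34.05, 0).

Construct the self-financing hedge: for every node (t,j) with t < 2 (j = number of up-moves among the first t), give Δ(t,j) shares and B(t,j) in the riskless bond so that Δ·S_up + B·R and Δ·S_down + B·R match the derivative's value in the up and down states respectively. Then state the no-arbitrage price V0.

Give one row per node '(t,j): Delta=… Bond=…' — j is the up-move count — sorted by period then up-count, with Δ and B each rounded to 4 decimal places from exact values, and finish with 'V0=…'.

(0,0): Delta=0.5178 Bond=-14.7146
(1,0): Delta=0.0000 Bond=0.0000
(1,1): Delta=0.6432 Bond=-19.5550
V0=3.4095

The replicating-portfolio and risk-neutral prices coincide; use p* = (1.01−0.82)/(1.07−0.82) = 0.7600 for the latter.
Terminal values V(2,·): V(2,0)=0.0000, V(2,1)=0.0000, V(2,2)=6.0215
  t=1,j=0: stock 28.7000 → up 30.7090 (V=0.0000), down 23.5340 (V=0.0000). Price 0.0000; hedge Δ=0.0000, bond B=0.0000.
  t=1,j=1: stock 37.4500 → up 40.0715 (V=6.0215), down 30.7090 (V=0.0000). Price 4.5310; hedge Δ=0.6432, bond B=-19.5550.
  t=0,j=0: stock 35.0000 → up 37.4500 (V=4.5310), down 28.7000 (V=0.0000). Price 3.4095; hedge Δ=0.5178, bond B=-14.7146.
Self-financing check: at every node Δ·S+B equals the discounted successor values.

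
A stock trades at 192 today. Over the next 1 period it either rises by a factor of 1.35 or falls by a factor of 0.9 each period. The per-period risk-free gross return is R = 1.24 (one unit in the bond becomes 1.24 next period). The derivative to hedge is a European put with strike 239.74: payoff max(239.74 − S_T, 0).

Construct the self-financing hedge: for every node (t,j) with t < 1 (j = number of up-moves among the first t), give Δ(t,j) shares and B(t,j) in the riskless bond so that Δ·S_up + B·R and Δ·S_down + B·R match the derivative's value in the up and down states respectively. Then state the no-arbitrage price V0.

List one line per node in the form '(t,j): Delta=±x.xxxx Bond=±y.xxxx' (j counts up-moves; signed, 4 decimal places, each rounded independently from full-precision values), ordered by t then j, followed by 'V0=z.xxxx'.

The replicating-portfolio and risk-neutral prices coincide; use p* = (1.24−0.9)/(1.35−0.9) = 0.7556 for the latter.
At expiry t=1: V(1,0)=66.9400, V(1,1)=0.0000
Node (0,0) S=192.0000: V=(p*·0.0000+(1−p*)·66.9400)/1.24=13.1961; Δ=(0.0000−66.9400)/(259.2000−172.8000)=-0.7748; B=V−Δ·S=161.9516
Check: Δ(0,0)·S0 + B(0,0) = 13.1961 = V0.

(0,0): Delta=-0.7748 Bond=161.9516
V0=13.1961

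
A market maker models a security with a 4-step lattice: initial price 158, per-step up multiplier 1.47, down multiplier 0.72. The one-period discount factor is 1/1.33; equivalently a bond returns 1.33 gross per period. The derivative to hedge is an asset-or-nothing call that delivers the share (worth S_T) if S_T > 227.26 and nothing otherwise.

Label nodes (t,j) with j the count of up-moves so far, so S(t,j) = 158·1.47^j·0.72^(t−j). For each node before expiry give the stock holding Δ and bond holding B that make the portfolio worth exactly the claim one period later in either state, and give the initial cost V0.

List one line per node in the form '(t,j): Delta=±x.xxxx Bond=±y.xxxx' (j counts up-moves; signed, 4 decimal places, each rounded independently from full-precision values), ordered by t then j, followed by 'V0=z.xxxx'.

No-arbitrage ⇒ martingale measure with p* = (R−d)/(u−d) = 0.8133.
Payoff layer (t=4): V(4,0)=0.0000, V(4,1)=0.0000, V(4,2)=0.0000, V(4,3)=361.3613, V(4,4)=737.7792
  t=3,j=0: stock 58.9732 → up 86.6906 (V=0.0000), down 42.4607 (V=0.0000). Price 0.0000; hedge Δ=0.0000, bond B=0.0000.
  t=3,j=1: stock 120.4036 → up 176.9933 (V=0.0000), down 86.6906 (V=0.0000). Price 0.0000; hedge Δ=0.0000, bond B=0.0000.
  t=3,j=2: stock 245.8240 → up 361.3613 (V=361.3613), down 176.9933 (V=0.0000). Price 220.9828; hedge Δ=1.9600, bond B=-260.8322.
  t=3,j=3: stock 501.8906 → up 737.7792 (V=737.7792), down 361.3613 (V=361.3613). Price 501.8906; hedge Δ=1.0000, bond B=0.0000.
  t=2,j=0: stock 81.9072 → up 120.4036 (V=0.0000), down 58.9732 (V=0.0000). Price 0.0000; hedge Δ=0.0000, bond B=0.0000.
  t=2,j=1: stock 167.2272 → up 245.8240 (V=220.9828), down 120.4036 (V=0.0000). Price 135.1374; hedge Δ=1.7619, bond B=-159.5064.
  t=2,j=2: stock 341.4222 → up 501.8906 (V=501.8906), down 245.8240 (V=220.9828). Price 337.9357; hedge Δ=1.0970, bond B=-36.6080.
  t=1,j=0: stock 113.7600 → up 167.2272 (V=135.1374), down 81.9072 (V=0.0000). Price 82.6404; hedge Δ=1.5839, bond B=-97.5428.
  t=1,j=1: stock 232.2600 → up 341.4222 (V=337.9357), down 167.2272 (V=135.1374). Price 225.6241; hedge Δ=1.1642, bond B=-44.7737.
  t=0,j=0: stock 158.0000 → up 232.2600 (V=225.6241), down 113.7600 (V=82.6404). Price 149.5743; hedge Δ=1.2066, bond B=-41.0706.
The time-0 hedge costs 149.5743, which is the no-arbitrage price.

(0,0): Delta=1.2066 Bond=-41.0706
(1,0): Delta=1.5839 Bond=-97.5428
(1,1): Delta=1.1642 Bond=-44.7737
(2,0): Delta=0.0000 Bond=0.0000
(2,1): Delta=1.7619 Bond=-159.5064
(2,2): Delta=1.0970 Bond=-36.6080
(3,0): Delta=0.0000 Bond=0.0000
(3,1): Delta=0.0000 Bond=0.0000
(3,2): Delta=1.9600 Bond=-260.8322
(3,3): Delta=1.0000 Bond=0.0000
V0=149.5743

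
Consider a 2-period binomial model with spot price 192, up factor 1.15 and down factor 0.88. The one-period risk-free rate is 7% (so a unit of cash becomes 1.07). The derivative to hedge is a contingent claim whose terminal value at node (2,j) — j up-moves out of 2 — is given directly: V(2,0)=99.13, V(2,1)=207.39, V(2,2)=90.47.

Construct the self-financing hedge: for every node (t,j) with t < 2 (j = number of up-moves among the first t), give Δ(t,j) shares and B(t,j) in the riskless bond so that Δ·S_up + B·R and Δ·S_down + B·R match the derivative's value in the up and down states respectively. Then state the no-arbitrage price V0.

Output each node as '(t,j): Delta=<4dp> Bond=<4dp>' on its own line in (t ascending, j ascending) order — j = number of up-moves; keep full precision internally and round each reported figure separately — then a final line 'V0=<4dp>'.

No-arbitrage ⇒ martingale measure with p* = (R−d)/(u−d) = 0.7037.
Terminal payoffs: V(2,0)=99.1300, V(2,1)=207.3900, V(2,2)=90.4700
Node (1,0) S=168.9600: V=(p*·207.3900+(1−p*)·99.1300)/1.07=163.8439; Δ=(207.3900−99.1300)/(194.3040−148.6848)=2.3731; B=V−Δ·S=-237.1191
Node (1,1) S=220.8000: V=(p*·90.4700+(1−p*)·207.3900)/1.07=116.9280; Δ=(90.4700−207.3900)/(253.9200−194.3040)=-1.9612; B=V−Δ·S=549.9650
Node (0,0) S=192.0000: V=(p*·116.9280+(1−p*)·163.8439)/1.07=122.2701; Δ=(116.9280−163.8439)/(220.8000−168.9600)=-0.9050; B=V−Δ·S=296.0326
Self-financing check: at every node Δ·S+B equals the discounted successor values.

(0,0): Delta=-0.9050 Bond=296.0326
(1,0): Delta=2.3731 Bond=-237.1191
(1,1): Delta=-1.9612 Bond=549.9650
V0=122.2701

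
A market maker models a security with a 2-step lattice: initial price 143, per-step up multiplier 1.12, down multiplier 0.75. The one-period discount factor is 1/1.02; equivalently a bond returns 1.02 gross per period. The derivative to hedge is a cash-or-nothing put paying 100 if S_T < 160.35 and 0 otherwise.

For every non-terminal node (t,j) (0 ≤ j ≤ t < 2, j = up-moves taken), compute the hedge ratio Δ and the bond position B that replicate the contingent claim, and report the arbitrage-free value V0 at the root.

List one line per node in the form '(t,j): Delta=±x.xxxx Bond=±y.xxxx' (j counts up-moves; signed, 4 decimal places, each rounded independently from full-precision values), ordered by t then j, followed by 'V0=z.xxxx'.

Under the risk-neutral measure, an up-move has probability p* = (R−d)/(u−d) = 0.7297 and values discount at R = 1.02.
At expiry t=2: V(2,0)=100.0000, V(2,1)=100.0000, V(2,2)=0.0000
(1,0): S=107.2500. Δ = (V_up−V_dn)/(S_up−S_dn) = (100.0000−100.0000)/(120.1200−80.4375) = 0.0000. V = [p*·100.0000 + (1−p*)·100.0000]/1.02 = 98.0392. B = V − Δ·S = 98.0392.
(1,1): S=160.1600. Δ = (V_up−V_dn)/(S_up−S_dn) = (0.0000−100.0000)/(179.3792−120.1200) = -1.6875. V = [p*·0.0000 + (1−p*)·100.0000]/1.02 = 26.4971. B = V − Δ·S = 296.7674.
(0,0): S=143.0000. Δ = (V_up−V_dn)/(S_up−S_dn) = (26.4971−98.0392)/(160.1600−107.2500) = -1.3521. V = [p*·26.4971 + (1−p*)·98.0392]/1.02 = 44.9341. B = V − Δ·S = 238.2912.
Each (Δ,B) replicates both successor values, so the strategy is self-financing and V0 is arbitrage-free.

(0,0): Delta=-1.3521 Bond=238.2912
(1,0): Delta=0.0000 Bond=98.0392
(1,1): Delta=-1.6875 Bond=296.7674
V0=44.9341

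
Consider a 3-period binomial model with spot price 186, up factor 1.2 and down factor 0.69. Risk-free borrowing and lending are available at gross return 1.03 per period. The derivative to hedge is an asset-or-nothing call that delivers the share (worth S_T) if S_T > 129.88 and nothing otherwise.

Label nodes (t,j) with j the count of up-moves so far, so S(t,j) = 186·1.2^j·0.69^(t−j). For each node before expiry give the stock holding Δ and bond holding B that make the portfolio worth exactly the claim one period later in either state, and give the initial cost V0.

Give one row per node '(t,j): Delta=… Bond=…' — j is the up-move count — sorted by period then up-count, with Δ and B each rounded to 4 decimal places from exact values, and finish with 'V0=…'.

Under the risk-neutral measure, an up-move has probability p* = (R−d)/(u−d) = 0.6667 and values discount at R = 1.03.
Payoff layer (t=3): V(3,0)=0.0000, V(3,1)=0.0000, V(3,2)=184.8096, V(3,3)=321.4080
(2,0): S=88.5546. Δ = (V_up−V_dn)/(S_up−S_dn) = (0.0000−0.0000)/(106.2655−61.1027) = 0.0000. V = [p*·0.0000 + (1−p*)·0.0000]/1.03 = 0.0000. B = V − Δ·S = 0.0000.
(2,1): S=154.0080. Δ = (V_up−V_dn)/(S_up−S_dn) = (184.8096−0.0000)/(184.8096−106.2655) = 2.3529. V = [p*·184.8096 + (1−p*)·0.0000]/1.03 = 119.6179. B = V − Δ·S = -242.7539.
(2,2): S=267.8400. Δ = (V_up−V_dn)/(S_up−S_dn) = (321.4080−184.8096)/(321.4080−184.8096) = 1.0000. V = [p*·321.4080 + (1−p*)·184.8096]/1.03 = 267.8400. B = V − Δ·S = 0.0000.
(1,0): S=128.3400. Δ = (V_up−V_dn)/(S_up−S_dn) = (119.6179−0.0000)/(154.0080−88.5546) = 1.8275. V = [p*·119.6179 + (1−p*)·0.0000]/1.03 = 77.4226. B = V − Δ·S = -157.1223.
(1,1): S=223.2000. Δ = (V_up−V_dn)/(S_up−S_dn) = (267.8400−119.6179)/(267.8400−154.0080) = 1.3021. V = [p*·267.8400 + (1−p*)·119.6179]/1.03 = 212.0705. B = V − Δ·S = -78.5611.
(0,0): S=186.0000. Δ = (V_up−V_dn)/(S_up−S_dn) = (212.0705−77.4226)/(223.2000−128.3400) = 1.4194. V = [p*·212.0705 + (1−p*)·77.4226]/1.03 = 162.3183. B = V − Δ·S = -101.6973.
Each (Δ,B) replicates both successor values, so the strategy is self-financing and V0 is arbitrage-free.

(0,0): Delta=1.4194 Bond=-101.6973
(1,0): Delta=1.8275 Bond=-157.1223
(1,1): Delta=1.3021 Bond=-78.5611
(2,0): Delta=0.0000 Bond=0.0000
(2,1): Delta=2.3529 Bond=-242.7539
(2,2): Delta=1.0000 Bond=0.0000
V0=162.3183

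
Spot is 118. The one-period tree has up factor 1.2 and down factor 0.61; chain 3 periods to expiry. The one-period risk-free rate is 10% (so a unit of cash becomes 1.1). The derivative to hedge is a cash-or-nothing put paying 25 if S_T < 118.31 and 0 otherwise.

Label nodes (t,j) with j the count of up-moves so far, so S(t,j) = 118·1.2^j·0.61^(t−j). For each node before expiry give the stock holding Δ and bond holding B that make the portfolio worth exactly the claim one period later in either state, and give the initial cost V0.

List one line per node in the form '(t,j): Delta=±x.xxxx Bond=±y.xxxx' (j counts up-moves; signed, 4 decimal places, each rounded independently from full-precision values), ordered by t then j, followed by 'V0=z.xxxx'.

(0,0): Delta=-0.2047 Bond=32.1774
(1,0): Delta=0.0000 Bond=20.6612
(1,1): Delta=-0.2259 Bond=38.4021
(2,0): Delta=0.0000 Bond=22.7273
(2,1): Delta=0.0000 Bond=22.7273
(2,2): Delta=-0.2494 Bond=46.2250
V0=8.0233

Since d<R<u, set p* = (R−d)/(u−d) = 0.8305; price each node as the discounted p*-expectation of its children.
Payoff layer (t=3): V(3,0)=25.0000, V(3,1)=25.0000, V(3,2)=25.0000, V(3,3)=0.0000
  t=2,j=0: stock 43.9078 → up 52.6894 (V=25.0000), down 26.7838 (V=25.0000). Price 22.7273; hedge Δ=0.0000, bond B=22.7273.
  t=2,j=1: stock 86.3760 → up 103.6512 (V=25.0000), down 52.6894 (V=25.0000). Price 22.7273; hedge Δ=0.0000, bond B=22.7273.
  t=2,j=2: stock 169.9200 → up 203.9040 (V=0.0000), down 103.6512 (V=25.0000). Price 3.8521; hedge Δ=-0.2494, bond B=46.2250.
  t=1,j=0: stock 71.9800 → up 86.3760 (V=22.7273), down 43.9078 (V=22.7273). Price 20.6612; hedge Δ=0.0000, bond B=20.6612.
  t=1,j=1: stock 141.6000 → up 169.9200 (V=3.8521), down 86.3760 (V=22.7273). Price 6.4102; hedge Δ=-0.2259, bond B=38.4021.
  t=0,j=0: stock 118.0000 → up 141.6000 (V=6.4102), down 71.9800 (V=20.6612). Price 8.0233; hedge Δ=-0.2047, bond B=32.1774.
Each (Δ,B) replicates both successor values, so the strategy is self-financing and V0 is arbitrage-free.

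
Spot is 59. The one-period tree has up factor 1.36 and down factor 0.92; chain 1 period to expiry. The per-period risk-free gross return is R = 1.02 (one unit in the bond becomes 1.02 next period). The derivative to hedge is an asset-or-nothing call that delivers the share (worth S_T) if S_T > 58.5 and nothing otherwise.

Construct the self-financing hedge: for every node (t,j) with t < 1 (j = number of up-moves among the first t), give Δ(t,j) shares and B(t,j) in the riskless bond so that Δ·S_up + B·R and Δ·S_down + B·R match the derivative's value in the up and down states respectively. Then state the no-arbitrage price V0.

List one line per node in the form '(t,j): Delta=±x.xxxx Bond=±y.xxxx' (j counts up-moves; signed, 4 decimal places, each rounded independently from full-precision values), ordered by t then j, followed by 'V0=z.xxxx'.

(0,0): Delta=3.0909 Bond=-164.4848
V0=17.8788

Risk-neutral probability p* = (R−d)/(u−d) = (1.02−0.92)/(1.36−0.92) = 0.2273.
At expiry t=1: V(1,0)=0.0000, V(1,1)=80.2400
(0,0): S=59.0000. Δ = (V_up−V_dn)/(S_up−S_dn) = (80.2400−0.0000)/(80.2400−54.2800) = 3.0909. V = [p*·80.2400 + (1−p*)·0.0000]/1.02 = 17.8788. B = V − Δ·S = -164.4848.
Check: Δ(0,0)·S0 + B(0,0) = 17.8788 = V0.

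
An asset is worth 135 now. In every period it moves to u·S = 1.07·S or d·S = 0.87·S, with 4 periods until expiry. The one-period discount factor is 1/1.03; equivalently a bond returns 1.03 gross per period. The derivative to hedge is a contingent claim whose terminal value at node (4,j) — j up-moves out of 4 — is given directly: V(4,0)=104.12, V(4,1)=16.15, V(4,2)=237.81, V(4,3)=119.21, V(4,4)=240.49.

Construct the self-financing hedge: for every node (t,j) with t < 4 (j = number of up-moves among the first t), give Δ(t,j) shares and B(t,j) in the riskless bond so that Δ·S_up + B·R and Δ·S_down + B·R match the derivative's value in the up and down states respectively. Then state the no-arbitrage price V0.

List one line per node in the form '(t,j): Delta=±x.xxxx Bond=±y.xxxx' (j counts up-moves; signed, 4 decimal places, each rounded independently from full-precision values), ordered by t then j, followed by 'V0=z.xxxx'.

The replicating-portfolio and risk-neutral prices coincide; use p* = (1.03−0.87)/(1.07−0.87) = 0.8000 for the latter.
Payoff layer (t=4): V(4,0)=104.1200, V(4,1)=16.1500, V(4,2)=237.8100, V(4,3)=119.2100, V(4,4)=240.4900
Node (3,0) S=88.8979: V=(p*·16.1500+(1−p*)·104.1200)/1.03=32.7612; Δ=(16.1500−104.1200)/(95.1208−77.3412)=-4.9478; B=V−Δ·S=472.6112
Node (3,1) S=109.3342: V=(p*·237.8100+(1−p*)·16.1500)/1.03=187.8427; Δ=(237.8100−16.1500)/(116.9876−95.1208)=10.1368; B=V−Δ·S=-920.4573
Node (3,2) S=134.4685: V=(p*·119.2100+(1−p*)·237.8100)/1.03=138.7670; Δ=(119.2100−237.8100)/(143.8813−116.9876)=-4.4100; B=V−Δ·S=731.7670
Node (3,3) S=165.3808: V=(p*·240.4900+(1−p*)·119.2100)/1.03=209.9359; Δ=(240.4900−119.2100)/(176.9575−143.8813)=3.6667; B=V−Δ·S=-396.4641
Node (2,0) S=102.1815: V=(p*·187.8427+(1−p*)·32.7612)/1.03=152.2586; Δ=(187.8427−32.7612)/(109.3342−88.8979)=7.5885; B=V−Δ·S=-623.1491
Node (2,1) S=125.6715: V=(p*·138.7670+(1−p*)·187.8427)/1.03=144.2545; Δ=(138.7670−187.8427)/(134.4685−109.3342)=-1.9525; B=V−Δ·S=389.6331
Node (2,2) S=154.5615: V=(p*·209.9359+(1−p*)·138.7670)/1.03=190.0021; Δ=(209.9359−138.7670)/(165.3808−134.4685)=2.3023; B=V−Δ·S=-165.8426
Node (1,0) S=117.4500: V=(p*·144.2545+(1−p*)·152.2586)/1.03=141.6071; Δ=(144.2545−152.2586)/(125.6715−102.1815)=-0.3407; B=V−Δ·S=181.6279
Node (1,1) S=144.4500: V=(p*·190.0021+(1−p*)·144.2545)/1.03=175.5850; Δ=(190.0021−144.2545)/(154.5615−125.6715)=1.5835; B=V−Δ·S=-53.1529
Node (0,0) S=135.0000: V=(p*·175.5850+(1−p*)·141.6071)/1.03=163.8732; Δ=(175.5850−141.6071)/(144.4500−117.4500)=1.2584; B=V−Δ·S=-6.0162
The time-0 hedge costs 163.8732, which is the no-arbitrage price.

(0,0): Delta=1.2584 Bond=-6.0162
(1,0): Delta=-0.3407 Bond=181.6279
(1,1): Delta=1.5835 Bond=-53.1529
(2,0): Delta=7.5885 Bond=-623.1491
(2,1): Delta=-1.9525 Bond=389.6331
(2,2): Delta=2.3023 Bond=-165.8426
(3,0): Delta=-4.9478 Bond=472.6112
(3,1): Delta=10.1368 Bond=-920.4573
(3,2): Delta=-4.4100 Bond=731.7670
(3,3): Delta=3.6667 Bond=-396.4641
V0=163.8732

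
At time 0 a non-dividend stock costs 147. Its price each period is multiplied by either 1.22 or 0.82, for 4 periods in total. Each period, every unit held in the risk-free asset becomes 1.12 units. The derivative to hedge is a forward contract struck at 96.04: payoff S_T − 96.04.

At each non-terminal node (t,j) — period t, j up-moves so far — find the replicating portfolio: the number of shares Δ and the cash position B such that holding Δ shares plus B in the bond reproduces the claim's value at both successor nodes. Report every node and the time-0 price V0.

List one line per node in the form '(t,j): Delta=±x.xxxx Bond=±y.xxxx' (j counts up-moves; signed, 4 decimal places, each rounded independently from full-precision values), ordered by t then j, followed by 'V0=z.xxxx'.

(0,0): Delta=1.0000 Bond=-61.0352
(1,0): Delta=1.0000 Bond=-68.3594
(1,1): Delta=1.0000 Bond=-68.3594
(2,0): Delta=1.0000 Bond=-76.5625
(2,1): Delta=1.0000 Bond=-76.5625
(2,2): Delta=1.0000 Bond=-76.5625
(3,0): Delta=1.0000 Bond=-85.7500
(3,1): Delta=1.0000 Bond=-85.7500
(3,2): Delta=1.0000 Bond=-85.7500
(3,3): Delta=1.0000 Bond=-85.7500
V0=85.9648

Under the risk-neutral measure, an up-move has probability p* = (R−d)/(u−d) = 0.7500 and values discount at R = 1.12.
At expiry t=4: V(4,0)=-29.5781, V(4,1)=2.8423, V(4,2)=51.0776, V(4,3)=122.8423, V(4,4)=229.6142
(3,0): S=81.0511. Δ = (V_up−V_dn)/(S_up−S_dn) = (2.8423−-29.5781)/(98.8823−66.4619) = 1.0000. V = [p*·2.8423 + (1−p*)·-29.5781]/1.12 = -4.6989. B = V − Δ·S = -85.7500.
(3,1): S=120.5882. Δ = (V_up−V_dn)/(S_up−S_dn) = (51.0776−2.8423)/(147.1176−98.8823) = 1.0000. V = [p*·51.0776 + (1−p*)·2.8423]/1.12 = 34.8382. B = V − Δ·S = -85.7500.
(3,2): S=179.4117. Δ = (V_up−V_dn)/(S_up−S_dn) = (122.8423−51.0776)/(218.8823−147.1176) = 1.0000. V = [p*·122.8423 + (1−p*)·51.0776]/1.12 = 93.6617. B = V − Δ·S = -85.7500.
(3,3): S=266.9297. Δ = (V_up−V_dn)/(S_up−S_dn) = (229.6142−122.8423)/(325.6542−218.8823) = 1.0000. V = [p*·229.6142 + (1−p*)·122.8423]/1.12 = 181.1797. B = V − Δ·S = -85.7500.
(2,0): S=98.8428. Δ = (V_up−V_dn)/(S_up−S_dn) = (34.8382−-4.6989)/(120.5882−81.0511) = 1.0000. V = [p*·34.8382 + (1−p*)·-4.6989]/1.12 = 22.2803. B = V − Δ·S = -76.5625.
(2,1): S=147.0588. Δ = (V_up−V_dn)/(S_up−S_dn) = (93.6617−34.8382)/(179.4117−120.5882) = 1.0000. V = [p*·93.6617 + (1−p*)·34.8382]/1.12 = 70.4963. B = V − Δ·S = -76.5625.
(2,2): S=218.7948. Δ = (V_up−V_dn)/(S_up−S_dn) = (181.1797−93.6617)/(266.9297−179.4117) = 1.0000. V = [p*·181.1797 + (1−p*)·93.6617]/1.12 = 142.2323. B = V − Δ·S = -76.5625.
(1,0): S=120.5400. Δ = (V_up−V_dn)/(S_up−S_dn) = (70.4963−22.2803)/(147.0588−98.8428) = 1.0000. V = [p*·70.4963 + (1−p*)·22.2803]/1.12 = 52.1806. B = V − Δ·S = -68.3594.
(1,1): S=179.3400. Δ = (V_up−V_dn)/(S_up−S_dn) = (142.2323−70.4963)/(218.7948−147.0588) = 1.0000. V = [p*·142.2323 + (1−p*)·70.4963]/1.12 = 110.9806. B = V − Δ·S = -68.3594.
(0,0): S=147.0000. Δ = (V_up−V_dn)/(S_up−S_dn) = (110.9806−52.1806)/(179.3400−120.5400) = 1.0000. V = [p*·110.9806 + (1−p*)·52.1806]/1.12 = 85.9648. B = V − Δ·S = -61.0352.
Check: Δ(0,0)·S0 + B(0,0) = 85.9648 = V0.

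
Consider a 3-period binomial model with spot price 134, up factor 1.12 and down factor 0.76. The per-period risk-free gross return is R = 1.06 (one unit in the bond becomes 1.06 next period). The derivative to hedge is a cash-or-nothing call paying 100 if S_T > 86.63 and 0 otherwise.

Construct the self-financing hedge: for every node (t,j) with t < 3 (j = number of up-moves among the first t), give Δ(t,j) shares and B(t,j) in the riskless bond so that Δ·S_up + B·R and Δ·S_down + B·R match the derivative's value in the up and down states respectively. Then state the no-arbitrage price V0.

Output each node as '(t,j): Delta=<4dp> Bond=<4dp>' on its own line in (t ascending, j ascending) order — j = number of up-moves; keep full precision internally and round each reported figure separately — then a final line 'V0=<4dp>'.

(0,0): Delta=0.0512 Bond=76.7060
(1,0): Delta=0.4289 Bond=42.8517
(1,1): Delta=0.0000 Bond=88.9996
(2,0): Delta=3.5889 Bond=-199.1614
(2,1): Delta=0.0000 Bond=94.3396
(2,2): Delta=0.0000 Bond=94.3396
V0=83.5732

Risk-neutral probability p* = (R−d)/(u−d) = (1.06−0.76)/(1.12−0.76) = 0.8333.
Terminal payoffs: V(3,0)=0.0000, V(3,1)=100.0000, V(3,2)=100.0000, V(3,3)=100.0000
Node (2,0) S=77.3984: V=(p*·100.0000+(1−p*)·0.0000)/1.06=78.6164; Δ=(100.0000−0.0000)/(86.6862−58.8228)=3.5889; B=V−Δ·S=-199.1614
Node (2,1) S=114.0608: V=(p*·100.0000+(1−p*)·100.0000)/1.06=94.3396; Δ=(100.0000−100.0000)/(127.7481−86.6862)=0.0000; B=V−Δ·S=94.3396
Node (2,2) S=168.0896: V=(p*·100.0000+(1−p*)·100.0000)/1.06=94.3396; Δ=(100.0000−100.0000)/(188.2604−127.7481)=0.0000; B=V−Δ·S=94.3396
Node (1,0) S=101.8400: V=(p*·94.3396+(1−p*)·78.6164)/1.06=86.5274; Δ=(94.3396−78.6164)/(114.0608−77.3984)=0.4289; B=V−Δ·S=42.8517
Node (1,1) S=150.0800: V=(p*·94.3396+(1−p*)·94.3396)/1.06=88.9996; Δ=(94.3396−94.3396)/(168.0896−114.0608)=0.0000; B=V−Δ·S=88.9996
Node (0,0) S=134.0000: V=(p*·88.9996+(1−p*)·86.5274)/1.06=83.5732; Δ=(88.9996−86.5274)/(150.0800−101.8400)=0.0512; B=V−Δ·S=76.7060
Root portfolio cost Δ·134+B reproduces V0=83.5732.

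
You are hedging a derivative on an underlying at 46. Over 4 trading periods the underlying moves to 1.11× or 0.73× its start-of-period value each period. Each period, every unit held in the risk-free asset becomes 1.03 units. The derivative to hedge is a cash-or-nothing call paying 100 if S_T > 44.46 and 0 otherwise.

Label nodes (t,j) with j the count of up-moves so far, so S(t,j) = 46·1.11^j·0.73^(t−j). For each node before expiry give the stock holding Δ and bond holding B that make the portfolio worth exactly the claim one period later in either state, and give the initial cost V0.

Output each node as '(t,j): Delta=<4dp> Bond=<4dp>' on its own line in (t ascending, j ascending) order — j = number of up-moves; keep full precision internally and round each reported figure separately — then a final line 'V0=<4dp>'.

Risk-neutral probability p* = (R−d)/(u−d) = (1.03−0.73)/(1.11−0.73) = 0.7895.
At expiry t=4: V(4,0)=0.0000, V(4,1)=0.0000, V(4,2)=0.0000, V(4,3)=100.0000, V(4,4)=100.0000
Node (3,0) S=17.8948: V=(p*·0.0000+(1−p*)·0.0000)/1.03=0.0000; Δ=(0.0000−0.0000)/(19.8632−13.0632)=0.0000; B=V−Δ·S=0.0000
Node (3,1) S=27.2099: V=(p*·0.0000+(1−p*)·0.0000)/1.03=0.0000; Δ=(0.0000−0.0000)/(30.2030−19.8632)=0.0000; B=V−Δ·S=0.0000
Node (3,2) S=41.3739: V=(p*·100.0000+(1−p*)·0.0000)/1.03=76.6479; Δ=(100.0000−0.0000)/(45.9250−30.2030)=6.3605; B=V−Δ·S=-186.5100
Node (3,3) S=62.9110: V=(p*·100.0000+(1−p*)·100.0000)/1.03=97.0874; Δ=(100.0000−100.0000)/(69.8312−45.9250)=0.0000; B=V−Δ·S=97.0874
Node (2,0) S=24.5134: V=(p*·0.0000+(1−p*)·0.0000)/1.03=0.0000; Δ=(0.0000−0.0000)/(27.2099−17.8948)=0.0000; B=V−Δ·S=0.0000
Node (2,1) S=37.2738: V=(p*·76.6479+(1−p*)·0.0000)/1.03=58.7491; Δ=(76.6479−0.0000)/(41.3739−27.2099)=5.4114; B=V−Δ·S=-142.9560
Node (2,2) S=56.6766: V=(p*·97.0874+(1−p*)·76.6479)/1.03=90.0819; Δ=(97.0874−76.6479)/(62.9110−41.3739)=0.9490; B=V−Δ·S=36.2939
Node (1,0) S=33.5800: V=(p*·58.7491+(1−p*)·0.0000)/1.03=45.0299; Δ=(58.7491−0.0000)/(37.2738−24.5134)=4.6040; B=V−Δ·S=-109.5728
Node (1,1) S=51.0600: V=(p*·90.0819+(1−p*)·58.7491)/1.03=81.0539; Δ=(90.0819−58.7491)/(56.6766−37.2738)=1.6149; B=V−Δ·S=-1.4009
Node (0,0) S=46.0000: V=(p*·81.0539+(1−p*)·45.0299)/1.03=71.3300; Δ=(81.0539−45.0299)/(51.0600−33.5800)=2.0609; B=V−Δ·S=-23.4699
Root portfolio cost Δ·46+B reproduces V0=71.3300.

(0,0): Delta=2.0609 Bond=-23.4699
(1,0): Delta=4.6040 Bond=-109.5728
(1,1): Delta=1.6149 Bond=-1.4009
(2,0): Delta=0.0000 Bond=0.0000
(2,1): Delta=5.4114 Bond=-142.9560
(2,2): Delta=0.9490 Bond=36.2939
(3,0): Delta=0.0000 Bond=0.0000
(3,1): Delta=0.0000 Bond=0.0000
(3,2): Delta=6.3605 Bond=-186.5100
(3,3): Delta=0.0000 Bond=97.0874
V0=71.3300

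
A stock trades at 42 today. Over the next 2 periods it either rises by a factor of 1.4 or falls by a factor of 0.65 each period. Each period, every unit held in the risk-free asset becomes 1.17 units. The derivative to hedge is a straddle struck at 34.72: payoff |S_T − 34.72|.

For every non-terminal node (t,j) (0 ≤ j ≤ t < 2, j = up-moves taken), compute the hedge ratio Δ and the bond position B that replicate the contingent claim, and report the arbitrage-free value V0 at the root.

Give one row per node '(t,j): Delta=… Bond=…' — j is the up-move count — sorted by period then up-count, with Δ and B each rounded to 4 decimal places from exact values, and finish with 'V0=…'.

(0,0): Delta=0.7175 Bond=-11.1663
(1,0): Delta=-0.6581 Bond=24.4900
(1,1): Delta=1.0000 Bond=-29.6752
V0=18.9690

No-arbitrage ⇒ martingale measure with p* = (R−d)/(u−d) = 0.6933.
Terminal values V(2,·): V(2,0)=16.9750, V(2,1)=3.5000, V(2,2)=47.6000
  t=1,j=0: stock 27.3000 → up 38.2200 (V=3.5000), down 17.7450 (V=16.9750). Price 6.5234; hedge Δ=-0.6581, bond B=24.4900.
  t=1,j=1: stock 58.8000 → up 82.3200 (V=47.6000), down 38.2200 (V=3.5000). Price 29.1248; hedge Δ=1.0000, bond B=-29.6752.
  t=0,j=0: stock 42.0000 → up 58.8000 (V=29.1248), down 27.3000 (V=6.5234). Price 18.9690; hedge Δ=0.7175, bond B=-11.1663.
The time-0 hedge costs 18.9690, which is the no-arbitrage price.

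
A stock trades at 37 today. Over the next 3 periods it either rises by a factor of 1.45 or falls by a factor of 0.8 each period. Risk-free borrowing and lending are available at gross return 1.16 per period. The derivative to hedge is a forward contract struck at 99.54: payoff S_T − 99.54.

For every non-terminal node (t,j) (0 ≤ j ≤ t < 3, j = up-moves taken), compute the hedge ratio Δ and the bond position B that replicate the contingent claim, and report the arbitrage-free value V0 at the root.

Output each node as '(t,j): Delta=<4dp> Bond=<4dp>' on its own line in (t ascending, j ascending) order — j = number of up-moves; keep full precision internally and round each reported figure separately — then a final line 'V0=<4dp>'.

(0,0): Delta=1.0000 Bond=-63.7711
(1,0): Delta=1.0000 Bond=-73.9744
(1,1): Delta=1.0000 Bond=-73.9744
(2,0): Delta=1.0000 Bond=-85.8103
(2,1): Delta=1.0000 Bond=-85.8103
(2,2): Delta=1.0000 Bond=-85.8103
V0=-26.7711

Since d<R<u, set p* = (R−d)/(u−d) = 0.5538; price each node as the discounted p*-expectation of its children.
At expiry t=3: V(3,0)=-80.5960, V(3,1)=-65.2040, V(3,2)=-37.3060, V(3,3)=13.2591
Node (2,0) S=23.6800: V=(p*·-65.2040+(1−p*)·-80.5960)/1.16=-62.1303; Δ=(-65.2040−-80.5960)/(34.3360−18.9440)=1.0000; B=V−Δ·S=-85.8103
Node (2,1) S=42.9200: V=(p*·-37.3060+(1−p*)·-65.2040)/1.16=-42.8903; Δ=(-37.3060−-65.2040)/(62.2340−34.3360)=1.0000; B=V−Δ·S=-85.8103
Node (2,2) S=77.7925: V=(p*·13.2591+(1−p*)·-37.3060)/1.16=-8.0178; Δ=(13.2591−-37.3060)/(112.7991−62.2340)=1.0000; B=V−Δ·S=-85.8103
Node (1,0) S=29.6000: V=(p*·-42.8903+(1−p*)·-62.1303)/1.16=-44.3744; Δ=(-42.8903−-62.1303)/(42.9200−23.6800)=1.0000; B=V−Δ·S=-73.9744
Node (1,1) S=53.6500: V=(p*·-8.0178+(1−p*)·-42.8903)/1.16=-20.3244; Δ=(-8.0178−-42.8903)/(77.7925−42.9200)=1.0000; B=V−Δ·S=-73.9744
Node (0,0) S=37.0000: V=(p*·-20.3244+(1−p*)·-44.3744)/1.16=-26.7711; Δ=(-20.3244−-44.3744)/(53.6500−29.6000)=1.0000; B=V−Δ·S=-63.7711
Root portfolio cost Δ·37+B reproduces V0=-26.7711.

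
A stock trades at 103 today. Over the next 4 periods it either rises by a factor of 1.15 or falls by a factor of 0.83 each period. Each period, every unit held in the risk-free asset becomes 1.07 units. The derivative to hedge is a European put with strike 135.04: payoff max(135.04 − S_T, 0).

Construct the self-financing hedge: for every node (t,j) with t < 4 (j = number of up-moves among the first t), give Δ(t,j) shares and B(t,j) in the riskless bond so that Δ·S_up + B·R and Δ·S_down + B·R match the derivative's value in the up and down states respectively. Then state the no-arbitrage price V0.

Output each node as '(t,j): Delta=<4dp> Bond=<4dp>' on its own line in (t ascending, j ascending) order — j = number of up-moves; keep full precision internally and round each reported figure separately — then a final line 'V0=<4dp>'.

Risk-neutral probability p* = (R−d)/(u−d) = (1.07−0.83)/(1.15−0.83) = 0.7500.
Terminal values V(4,·): V(4,0)=86.1579, V(4,1)=67.3118, V(4,2)=41.1998, V(4,3)=5.0204, V(4,4)=0.0000
  t=3,j=0: stock 58.8941 → up 67.7282 (V=67.3118), down 48.8821 (V=86.1579). Price 67.3115; hedge Δ=-1.0000, bond B=126.2056.
  t=3,j=1: stock 81.6002 → up 93.8402 (V=41.1998), down 67.7282 (V=67.3118). Price 44.6054; hedge Δ=-1.0000, bond B=126.2056.
  t=3,j=2: stock 113.0605 → up 130.0196 (V=5.0204), down 93.8402 (V=41.1998). Price 13.1451; hedge Δ=-1.0000, bond B=126.2056.
  t=3,j=3: stock 156.6501 → up 180.1476 (V=0.0000), down 130.0196 (V=5.0204). Price 1.1730; hedge Δ=-0.1002, bond B=16.8617.
  t=2,j=0: stock 70.9567 → up 81.6002 (V=44.6054), down 58.8941 (V=67.3115). Price 46.9925; hedge Δ=-1.0000, bond B=117.9492.
  t=2,j=1: stock 98.3135 → up 113.0605 (V=13.1451), down 81.6002 (V=44.6054). Price 19.6357; hedge Δ=-1.0000, bond B=117.9492.
  t=2,j=2: stock 136.2175 → up 156.6501 (V=1.1730), down 113.0605 (V=13.1451). Price 3.8935; hedge Δ=-0.2747, bond B=41.3063.
  t=1,j=0: stock 85.4900 → up 98.3135 (V=19.6357), down 70.9567 (V=46.9925). Price 24.7429; hedge Δ=-1.0000, bond B=110.2329.
  t=1,j=1: stock 118.4500 → up 136.2175 (V=3.8935), down 98.3135 (V=19.6357). Price 7.3168; hedge Δ=-0.4153, bond B=56.5112.
  t=0,j=0: stock 103.0000 → up 118.4500 (V=7.3168), down 85.4900 (V=24.7429). Price 10.9097; hedge Δ=-0.5287, bond B=65.3660.
Root portfolio cost Δ·103+B reproduces V0=10.9097.

(0,0): Delta=-0.5287 Bond=65.3660
(1,0): Delta=-1.0000 Bond=110.2329
(1,1): Delta=-0.4153 Bond=56.5112
(2,0): Delta=-1.0000 Bond=117.9492
(2,1): Delta=-1.0000 Bond=117.9492
(2,2): Delta=-0.2747 Bond=41.3063
(3,0): Delta=-1.0000 Bond=126.2056
(3,1): Delta=-1.0000 Bond=126.2056
(3,2): Delta=-1.0000 Bond=126.2056
(3,3): Delta=-0.1002 Bond=16.8617
V0=10.9097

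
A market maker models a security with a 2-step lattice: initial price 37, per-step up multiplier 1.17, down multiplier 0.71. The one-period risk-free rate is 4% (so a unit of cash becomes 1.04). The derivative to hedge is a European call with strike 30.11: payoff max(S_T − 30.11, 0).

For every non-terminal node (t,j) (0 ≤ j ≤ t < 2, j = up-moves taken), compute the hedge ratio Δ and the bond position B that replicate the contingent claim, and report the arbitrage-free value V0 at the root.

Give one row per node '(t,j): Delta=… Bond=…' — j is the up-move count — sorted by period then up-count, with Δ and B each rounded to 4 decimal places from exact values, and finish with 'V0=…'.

Risk-neutral probability p* = (R−d)/(u−d) = (1.04−0.71)/(1.17−0.71) = 0.7174.
Payoff layer (t=2): V(2,0)=0.0000, V(2,1)=0.6259, V(2,2)=20.5393
(1,0): S=26.2700. Δ = (V_up−V_dn)/(S_up−S_dn) = (0.6259−0.0000)/(30.7359−18.6517) = 0.0518. V = [p*·0.6259 + (1−p*)·0.0000]/1.04 = 0.4317. B = V − Δ·S = -0.9289.
(1,1): S=43.2900. Δ = (V_up−V_dn)/(S_up−S_dn) = (20.5393−0.6259)/(50.6493−30.7359) = 1.0000. V = [p*·20.5393 + (1−p*)·0.6259]/1.04 = 14.3381. B = V − Δ·S = -28.9519.
(0,0): S=37.0000. Δ = (V_up−V_dn)/(S_up−S_dn) = (14.3381−0.4317)/(43.2900−26.2700) = 0.8171. V = [p*·14.3381 + (1−p*)·0.4317]/1.04 = 10.0077. B = V − Δ·S = -20.2234.
The time-0 hedge costs 10.0077, which is the no-arbitrage price.

(0,0): Delta=0.8171 Bond=-20.2234
(1,0): Delta=0.0518 Bond=-0.9289
(1,1): Delta=1.0000 Bond=-28.9519
V0=10.0077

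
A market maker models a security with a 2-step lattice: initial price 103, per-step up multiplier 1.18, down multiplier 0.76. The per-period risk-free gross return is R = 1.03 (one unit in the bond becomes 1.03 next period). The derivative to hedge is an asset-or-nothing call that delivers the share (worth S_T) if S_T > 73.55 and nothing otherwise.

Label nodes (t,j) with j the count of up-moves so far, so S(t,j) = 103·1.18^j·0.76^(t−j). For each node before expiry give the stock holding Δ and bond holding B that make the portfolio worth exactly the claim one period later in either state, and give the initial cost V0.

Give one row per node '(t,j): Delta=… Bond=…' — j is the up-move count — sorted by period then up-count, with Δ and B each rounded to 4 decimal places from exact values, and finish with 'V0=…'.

(0,0): Delta=1.4769 Bond=-56.2684
(1,0): Delta=2.8095 Bond=-162.2781
(1,1): Delta=1.0000 Bond=0.0000
V0=95.8472

Risk-neutral probability p* = (R−d)/(u−d) = (1.03−0.76)/(1.18−0.76) = 0.6429.
At expiry t=2: V(2,0)=0.0000, V(2,1)=92.3704, V(2,2)=143.4172
  t=1,j=0: stock 78.2800 → up 92.3704 (V=92.3704), down 59.4928 (V=0.0000). Price 57.6514; hedge Δ=2.8095, bond B=-162.2781.
  t=1,j=1: stock 121.5400 → up 143.4172 (V=143.4172), down 92.3704 (V=92.3704). Price 121.5400; hedge Δ=1.0000, bond B=0.0000.
  t=0,j=0: stock 103.0000 → up 121.5400 (V=121.5400), down 78.2800 (V=57.6514). Price 95.8472; hedge Δ=1.4769, bond B=-56.2684.
Root portfolio cost Δ·103+B reproduces V0=95.8472.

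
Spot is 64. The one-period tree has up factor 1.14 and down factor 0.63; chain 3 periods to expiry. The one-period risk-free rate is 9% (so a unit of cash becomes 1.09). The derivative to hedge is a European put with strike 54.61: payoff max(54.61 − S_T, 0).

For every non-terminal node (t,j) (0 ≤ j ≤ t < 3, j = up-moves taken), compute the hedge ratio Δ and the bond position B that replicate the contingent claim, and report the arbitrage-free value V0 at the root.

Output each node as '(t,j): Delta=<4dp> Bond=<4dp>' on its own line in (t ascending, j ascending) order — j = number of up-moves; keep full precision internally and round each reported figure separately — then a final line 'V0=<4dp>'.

(0,0): Delta=-0.1565 Bond=10.9666
(1,0): Delta=-1.0000 Bond=45.9641
(1,1): Delta=-0.1058 Bond=8.2568
(2,0): Delta=-1.0000 Bond=50.1009
(2,1): Delta=-1.0000 Bond=50.1009
(2,2): Delta=-0.0521 Bond=4.5324
V0=0.9516

No-arbitrage ⇒ martingale measure with p* = (R−d)/(u−d) = 0.9020.
Terminal values V(3,·): V(3,0)=38.6070, V(3,1)=25.6522, V(3,2)=2.2101, V(3,3)=0.0000
(2,0): S=25.4016. Δ = (V_up−V_dn)/(S_up−S_dn) = (25.6522−38.6070)/(28.9578−16.0030) = -1.0000. V = [p*·25.6522 + (1−p*)·38.6070]/1.09 = 24.6993. B = V − Δ·S = 50.1009.
(2,1): S=45.9648. Δ = (V_up−V_dn)/(S_up−S_dn) = (2.2101−25.6522)/(52.3999−28.9578) = -1.0000. V = [p*·2.2101 + (1−p*)·25.6522]/1.09 = 4.1361. B = V − Δ·S = 50.1009.
(2,2): S=83.1744. Δ = (V_up−V_dn)/(S_up−S_dn) = (0.0000−2.2101)/(94.8188−52.3999) = -0.0521. V = [p*·0.0000 + (1−p*)·2.2101]/1.09 = 0.1988. B = V − Δ·S = 4.5324.
(1,0): S=40.3200. Δ = (V_up−V_dn)/(S_up−S_dn) = (4.1361−24.6993)/(45.9648−25.4016) = -1.0000. V = [p*·4.1361 + (1−p*)·24.6993]/1.09 = 5.6441. B = V − Δ·S = 45.9641.
(1,1): S=72.9600. Δ = (V_up−V_dn)/(S_up−S_dn) = (0.1988−4.1361)/(83.1744−45.9648) = -0.1058. V = [p*·0.1988 + (1−p*)·4.1361]/1.09 = 0.5365. B = V − Δ·S = 8.2568.
(0,0): S=64.0000. Δ = (V_up−V_dn)/(S_up−S_dn) = (0.5365−5.6441)/(72.9600−40.3200) = -0.1565. V = [p*·0.5365 + (1−p*)·5.6441]/1.09 = 0.9516. B = V − Δ·S = 10.9666.
Self-financing check: at every node Δ·S+B equals the discounted successor values.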